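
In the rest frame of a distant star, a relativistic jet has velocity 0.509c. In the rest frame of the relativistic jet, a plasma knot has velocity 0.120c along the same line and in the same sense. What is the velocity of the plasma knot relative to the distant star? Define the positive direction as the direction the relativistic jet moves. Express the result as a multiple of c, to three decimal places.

0.593c

With v = 0.509 and u' = 0.120 (in units of c),
u = (u' + v)/(1 + u'v/c²):
u = (0.120 + 0.509) / (1 + 0.120·0.509) = 0.6290/1.0611 = 0.5928
(Galilean addition would give +0.629c.)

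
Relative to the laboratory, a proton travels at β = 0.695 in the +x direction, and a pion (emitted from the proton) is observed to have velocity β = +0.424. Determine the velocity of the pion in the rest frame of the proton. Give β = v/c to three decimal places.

β = -0.384

Invert the composition law: u' = (u − v)/(1 − uv/c²).
u' = (0.424 − 0.695) / (1 − (0.424)(0.695)) = -0.2710/0.7053 = -0.3842.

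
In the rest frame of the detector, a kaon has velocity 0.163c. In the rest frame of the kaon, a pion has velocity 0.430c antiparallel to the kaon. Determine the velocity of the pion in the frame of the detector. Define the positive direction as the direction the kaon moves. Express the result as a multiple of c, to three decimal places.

With v = 0.163 and u' = -0.430 (in units of c),
u = (u' + v)/(1 + u'v/c²):
u = (-0.430 + 0.163) / (1 + (-0.430)·0.163) = -0.2670/0.9299 = -0.2871
(Galilean addition would give -0.267c.)

-0.287c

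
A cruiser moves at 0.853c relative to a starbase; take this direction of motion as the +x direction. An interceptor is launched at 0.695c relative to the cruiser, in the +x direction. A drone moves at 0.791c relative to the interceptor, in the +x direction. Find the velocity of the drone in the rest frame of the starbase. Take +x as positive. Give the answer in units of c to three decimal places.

0.997c

Apply u = (u' + v)/(1 + u'v/c²) successively, working outward toward the starbase.
Start: velocity of the cruiser relative to the starbase = 0.8530c.
Compose with the interceptor (u' = 0.695 in the cruiser frame): u_1 = (0.695 + 0.853) / (1 + 0.695·0.853) = 1.5480/1.5928 = 0.9719.
Compose with the drone (u' = 0.791 in the interceptor frame): u_2 = (0.791 + 0.972) / (1 + 0.791·0.972) = 1.7629/1.7687 = 0.9967.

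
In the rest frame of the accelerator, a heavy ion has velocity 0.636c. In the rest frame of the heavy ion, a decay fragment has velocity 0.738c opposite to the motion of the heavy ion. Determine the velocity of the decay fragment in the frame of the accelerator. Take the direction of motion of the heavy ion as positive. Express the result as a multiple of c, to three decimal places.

-0.192c

With v = 0.636 and u' = -0.738 (in units of c),
u = (u' + v)/(1 + u'v/c²):
u = (-0.738 + 0.636) / (1 + (-0.738)·0.636) = -0.1020/0.5306 = -0.1922
(Galilean addition would give -0.102c.)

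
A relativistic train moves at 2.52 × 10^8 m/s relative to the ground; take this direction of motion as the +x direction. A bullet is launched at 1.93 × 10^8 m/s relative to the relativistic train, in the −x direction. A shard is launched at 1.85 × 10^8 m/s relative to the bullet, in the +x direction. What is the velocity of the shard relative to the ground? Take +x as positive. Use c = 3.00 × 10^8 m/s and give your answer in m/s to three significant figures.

Apply u = (u' + v)/(1 + u'v/c²) successively, working outward toward the ground.
(Dividing each given speed by c = 3.00 × 10^8 m/s to work in units of c.)
Start: velocity of the relativistic train relative to the ground = 0.8400c.
Compose with the bullet (u' = -0.643 in the relativistic train frame): u_1 = (-0.643 + 0.840) / (1 + (-0.643)·0.840) = 0.1967/0.4596 = 0.4279.
Compose with the shard (u' = 0.617 in the bullet frame): u_2 = (0.617 + 0.428) / (1 + 0.617·0.428) = 1.0446/1.2639 = 0.8265.
So u = 0.8265 × 3.00 × 10^8 m/s.

+2.48 × 10^8 m/s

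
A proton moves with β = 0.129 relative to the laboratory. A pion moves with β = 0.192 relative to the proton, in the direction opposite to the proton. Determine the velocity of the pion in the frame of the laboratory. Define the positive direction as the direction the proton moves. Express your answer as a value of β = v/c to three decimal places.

β = -0.065

With v = 0.129 and u' = -0.192 (in units of c),
u = (u' + v)/(1 + u'v/c²):
u = (-0.192 + 0.129) / (1 + (-0.192)·0.129) = -0.0630/0.9752 = -0.0646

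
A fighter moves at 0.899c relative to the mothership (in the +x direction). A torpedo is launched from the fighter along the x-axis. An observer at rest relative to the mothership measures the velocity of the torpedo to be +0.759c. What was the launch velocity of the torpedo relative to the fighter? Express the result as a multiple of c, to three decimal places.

Invert the composition law: u' = (u − v)/(1 − uv/c²).
u' = (0.759 − 0.899) / (1 − (0.759)(0.899)) = -0.1400/0.3177 = -0.4407.

-0.441c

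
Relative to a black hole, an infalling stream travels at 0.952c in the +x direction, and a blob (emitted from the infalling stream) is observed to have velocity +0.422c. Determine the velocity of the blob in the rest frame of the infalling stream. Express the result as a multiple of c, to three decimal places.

-0.886c

Invert the composition law: u' = (u − v)/(1 − uv/c²).
u' = (0.422 − 0.952) / (1 − (0.422)(0.952)) = -0.5300/0.5983 = -0.8859.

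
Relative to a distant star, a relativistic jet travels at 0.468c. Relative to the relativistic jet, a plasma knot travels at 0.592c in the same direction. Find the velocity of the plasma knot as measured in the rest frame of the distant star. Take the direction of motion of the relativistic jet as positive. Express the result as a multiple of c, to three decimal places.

0.830c

With v = 0.468 and u' = 0.592 (in units of c),
u = (u' + v)/(1 + u'v/c²):
u = (0.592 + 0.468) / (1 + 0.592·0.468) = 1.0600/1.2771 = 0.8300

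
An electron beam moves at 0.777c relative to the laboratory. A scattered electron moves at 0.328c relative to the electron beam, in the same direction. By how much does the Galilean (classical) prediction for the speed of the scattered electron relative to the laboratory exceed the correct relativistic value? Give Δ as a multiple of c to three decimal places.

Galilean: u_cl = 0.328 + 0.777 = 1.1050.
Relativistic: u_rel = (0.328 + 0.777) / (1 + 0.328·0.777) = 1.1050/1.2549 = 0.8806.
Δ = 1.1050 − 0.8806 = 0.2244.
(The classical prediction exceeds c; the relativistic result does not.)

Δ = 0.224c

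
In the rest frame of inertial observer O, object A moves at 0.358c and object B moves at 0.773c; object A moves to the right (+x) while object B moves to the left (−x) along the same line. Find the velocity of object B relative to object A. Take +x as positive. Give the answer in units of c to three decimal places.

β_A = 0.358, β_B = -0.773.
Transform to A's frame with the inverse velocity-addition law: u' = (u − v)/(1 − uv/c²), taking u = β_B and v = β_A.
u' = (-0.773 − 0.358) / (1 − (0.358)(-0.773)) = -1.1310/1.2767 = -0.8859.

-0.886c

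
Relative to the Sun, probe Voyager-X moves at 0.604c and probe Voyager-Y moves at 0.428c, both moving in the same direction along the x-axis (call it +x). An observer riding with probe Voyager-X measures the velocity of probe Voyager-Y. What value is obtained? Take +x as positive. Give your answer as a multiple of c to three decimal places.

β_A = 0.604, β_B = 0.428.
Transform to A's frame with the inverse velocity-addition law: u' = (u − v)/(1 − uv/c²), taking u = β_B and v = β_A.
u' = (0.428 − 0.604) / (1 − (0.604)(0.428)) = -0.1760/0.7415 = -0.2374.

-0.237c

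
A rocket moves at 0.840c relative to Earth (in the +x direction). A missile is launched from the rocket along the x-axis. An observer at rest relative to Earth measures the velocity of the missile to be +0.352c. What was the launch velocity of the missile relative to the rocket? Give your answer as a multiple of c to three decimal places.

-0.693c

Invert the composition law: u' = (u − v)/(1 − uv/c²).
u' = (0.352 − 0.840) / (1 − (0.352)(0.840)) = -0.4880/0.7043 = -0.6929.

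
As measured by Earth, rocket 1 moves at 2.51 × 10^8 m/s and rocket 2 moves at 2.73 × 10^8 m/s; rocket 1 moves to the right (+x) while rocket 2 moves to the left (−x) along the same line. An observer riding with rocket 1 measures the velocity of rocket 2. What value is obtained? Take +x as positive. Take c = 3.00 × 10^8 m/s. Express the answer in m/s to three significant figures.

β_A = 0.837, β_B = -0.910 (dividing each by c = 3.00 × 10^8 m/s).
Transform to A's frame with the inverse velocity-addition law: u' = (u − v)/(1 − uv/c²), taking u = β_B and v = β_A.
u' = (-0.910 − 0.837) / (1 − (0.837)(-0.910)) = -1.7467/1.7614 = -0.9917.
u' = -0.9917 × 3.00 × 10^8 m/s.

-2.97 × 10^8 m/s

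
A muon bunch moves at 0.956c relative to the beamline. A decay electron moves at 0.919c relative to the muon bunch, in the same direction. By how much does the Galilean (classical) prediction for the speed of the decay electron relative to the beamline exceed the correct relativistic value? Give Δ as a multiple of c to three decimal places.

Δ = 0.877c

Galilean: u_cl = 0.919 + 0.956 = 1.8750.
Relativistic: u_rel = (0.919 + 0.956) / (1 + 0.919·0.956) = 1.8750/1.8786 = 0.9981.
Δ = 1.8750 − 0.9981 = 0.8769.
(The classical prediction exceeds c; the relativistic result does not.)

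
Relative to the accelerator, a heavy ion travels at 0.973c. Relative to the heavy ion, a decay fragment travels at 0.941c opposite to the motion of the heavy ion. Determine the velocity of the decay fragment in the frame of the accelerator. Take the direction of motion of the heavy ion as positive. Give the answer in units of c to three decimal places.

With v = 0.973 and u' = -0.941 (in units of c),
u = (u' + v)/(1 + u'v/c²):
u = (-0.941 + 0.973) / (1 + (-0.941)·0.973) = 0.0320/0.0844 = 0.3791
(Galilean addition would give +0.032c.)

+0.379c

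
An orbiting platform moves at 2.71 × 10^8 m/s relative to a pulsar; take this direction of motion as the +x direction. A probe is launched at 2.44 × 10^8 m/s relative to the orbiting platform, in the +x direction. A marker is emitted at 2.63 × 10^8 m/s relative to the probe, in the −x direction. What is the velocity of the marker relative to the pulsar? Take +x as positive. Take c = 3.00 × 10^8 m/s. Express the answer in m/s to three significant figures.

Apply u = (u' + v)/(1 + u'v/c²) successively, working outward toward the pulsar.
(Dividing each given speed by c = 3.00 × 10^8 m/s to work in units of c.)
Start: velocity of the orbiting platform relative to the pulsar = 0.9033c.
Compose with the probe (u' = 0.813 in the orbiting platform frame): u_1 = (0.813 + 0.903) / (1 + 0.813·0.903) = 1.7167/1.7347 = 0.9896.
Compose with the marker (u' = -0.877 in the probe frame): u_2 = (-0.877 + 0.990) / (1 + (-0.877)·0.990) = 0.1129/0.1325 = 0.8526.
So u = 0.8526 × 3.00 × 10^8 m/s.

+2.56 × 10^8 m/s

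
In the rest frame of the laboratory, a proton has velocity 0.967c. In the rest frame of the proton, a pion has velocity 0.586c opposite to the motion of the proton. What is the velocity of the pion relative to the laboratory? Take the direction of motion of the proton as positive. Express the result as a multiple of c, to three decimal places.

With v = 0.967 and u' = -0.586 (in units of c),
u = (u' + v)/(1 + u'v/c²):
u = (-0.586 + 0.967) / (1 + (-0.586)·0.967) = 0.3810/0.4333 = 0.8792

+0.879c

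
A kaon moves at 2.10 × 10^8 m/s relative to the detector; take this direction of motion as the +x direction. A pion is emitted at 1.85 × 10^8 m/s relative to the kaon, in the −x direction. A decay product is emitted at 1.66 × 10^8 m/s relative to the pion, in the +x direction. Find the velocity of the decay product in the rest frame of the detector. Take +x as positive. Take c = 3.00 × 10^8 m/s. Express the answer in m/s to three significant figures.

+1.94 × 10^8 m/s

Apply u = (u' + v)/(1 + u'v/c²) successively, working outward toward the detector.
(Dividing each given speed by c = 3.00 × 10^8 m/s to work in units of c.)
Start: velocity of the kaon relative to the detector = 0.7000c.
Compose with the pion (u' = -0.617 in the kaon frame): u_1 = (-0.617 + 0.700) / (1 + (-0.617)·0.700) = 0.0833/0.5683 = 0.1466.
Compose with the decay product (u' = 0.553 in the pion frame): u_2 = (0.553 + 0.147) / (1 + 0.553·0.147) = 0.7000/1.0811 = 0.6474.
So u = 0.6474 × 3.00 × 10^8 m/s.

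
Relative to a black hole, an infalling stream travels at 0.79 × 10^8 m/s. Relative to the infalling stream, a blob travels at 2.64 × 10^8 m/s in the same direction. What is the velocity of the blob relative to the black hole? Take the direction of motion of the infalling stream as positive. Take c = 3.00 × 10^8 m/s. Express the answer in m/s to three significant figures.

2.78 × 10^8 m/s

In units of c (dividing by 3.00 × 10^8 m/s): v = 0.263, u' = 0.880.
u = (u' + v)/(1 + u'v/c²):
u = (0.880 + 0.263) / (1 + 0.880·0.263) = 1.1433/1.2317 = 0.9282
Converting back: u = 0.9282 × 3.00 × 10^8 m/s.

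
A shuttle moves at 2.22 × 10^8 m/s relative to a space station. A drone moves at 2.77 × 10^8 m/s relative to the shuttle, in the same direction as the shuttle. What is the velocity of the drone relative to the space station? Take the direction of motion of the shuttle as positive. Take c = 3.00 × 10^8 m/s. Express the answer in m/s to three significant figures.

2.96 × 10^8 m/s

In units of c (dividing by 3.00 × 10^8 m/s): v = 0.740, u' = 0.923.
u = (u' + v)/(1 + u'v/c²):
u = (0.923 + 0.740) / (1 + 0.923·0.740) = 1.6633/1.6833 = 0.9882
(Galilean addition would give +1.663c, exceeding c.)
Converting back: u = 0.9882 × 3.00 × 10^8 m/s.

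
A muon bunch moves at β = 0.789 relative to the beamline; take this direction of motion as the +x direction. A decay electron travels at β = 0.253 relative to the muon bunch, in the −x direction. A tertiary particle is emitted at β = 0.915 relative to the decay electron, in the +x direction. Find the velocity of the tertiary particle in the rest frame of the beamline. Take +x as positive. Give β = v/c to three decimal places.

β = +0.983

Apply u = (u' + v)/(1 + u'v/c²) successively, working outward toward the beamline.
Start: velocity of the muon bunch relative to the beamline = 0.7890c.
Compose with the decay electron (u' = -0.253 in the muon bunch frame): u_1 = (-0.253 + 0.789) / (1 + (-0.253)·0.789) = 0.5360/0.8004 = 0.6697.
Compose with the tertiary particle (u' = 0.915 in the decay electron frame): u_2 = (0.915 + 0.670) / (1 + 0.915·0.670) = 1.5847/1.6128 = 0.9826.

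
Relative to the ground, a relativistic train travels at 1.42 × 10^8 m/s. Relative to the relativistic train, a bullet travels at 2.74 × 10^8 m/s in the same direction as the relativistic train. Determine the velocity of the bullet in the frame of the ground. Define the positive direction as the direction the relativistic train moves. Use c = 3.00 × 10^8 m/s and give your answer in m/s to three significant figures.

In units of c (dividing by 3.00 × 10^8 m/s): v = 0.473, u' = 0.913.
u = (u' + v)/(1 + u'v/c²):
u = (0.913 + 0.473) / (1 + 0.913·0.473) = 1.3867/1.4323 = 0.9681
(Galilean addition would give +1.387c, exceeding c.)
Converting back: u = 0.9681 × 3.00 × 10^8 m/s.

2.90 × 10^8 m/s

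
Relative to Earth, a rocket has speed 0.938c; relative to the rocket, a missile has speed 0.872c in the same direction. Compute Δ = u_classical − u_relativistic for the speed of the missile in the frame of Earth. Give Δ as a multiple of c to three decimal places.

Galilean: u_cl = 0.872 + 0.938 = 1.8100.
Relativistic: u_rel = (0.872 + 0.938) / (1 + 0.872·0.938) = 1.8100/1.8179 = 0.9956.
Δ = 1.8100 − 0.9956 = 0.8144.
(The classical prediction exceeds c; the relativistic result does not.)

Δ = 0.814c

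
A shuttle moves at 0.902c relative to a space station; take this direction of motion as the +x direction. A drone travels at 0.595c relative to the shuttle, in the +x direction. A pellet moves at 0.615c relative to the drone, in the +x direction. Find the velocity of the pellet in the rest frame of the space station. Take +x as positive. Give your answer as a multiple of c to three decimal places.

Apply u = (u' + v)/(1 + u'v/c²) successively, working outward toward the space station.
Start: velocity of the shuttle relative to the space station = 0.9020c.
Compose with the drone (u' = 0.595 in the shuttle frame): u_1 = (0.595 + 0.902) / (1 + 0.595·0.902) = 1.4970/1.5367 = 0.9742.
Compose with the pellet (u' = 0.615 in the drone frame): u_2 = (0.615 + 0.974) / (1 + 0.615·0.974) = 1.5892/1.5991 = 0.9938.

0.994c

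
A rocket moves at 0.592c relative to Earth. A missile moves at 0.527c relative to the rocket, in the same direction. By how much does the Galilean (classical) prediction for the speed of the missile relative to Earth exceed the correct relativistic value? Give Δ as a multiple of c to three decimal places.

Δ = 0.266c

Galilean: u_cl = 0.527 + 0.592 = 1.1190.
Relativistic: u_rel = (0.527 + 0.592) / (1 + 0.527·0.592) = 1.1190/1.3120 = 0.8529.
Δ = 1.1190 − 0.8529 = 0.2661.
(The classical prediction exceeds c; the relativistic result does not.)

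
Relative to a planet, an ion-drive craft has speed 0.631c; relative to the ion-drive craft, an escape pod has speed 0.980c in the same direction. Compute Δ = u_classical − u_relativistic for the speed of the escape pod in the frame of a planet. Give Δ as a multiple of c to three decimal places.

Δ = 0.616c

Galilean: u_cl = 0.980 + 0.631 = 1.6110.
Relativistic: u_rel = (0.980 + 0.631) / (1 + 0.980·0.631) = 1.6110/1.6184 = 0.9954.
Δ = 1.6110 − 0.9954 = 0.6156.
(The classical prediction exceeds c; the relativistic result does not.)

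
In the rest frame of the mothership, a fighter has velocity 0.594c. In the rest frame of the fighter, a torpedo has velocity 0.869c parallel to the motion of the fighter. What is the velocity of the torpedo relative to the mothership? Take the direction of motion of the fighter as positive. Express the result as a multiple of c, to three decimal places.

0.965c

With v = 0.594 and u' = 0.869 (in units of c),
u = (u' + v)/(1 + u'v/c²):
u = (0.869 + 0.594) / (1 + 0.869·0.594) = 1.4630/1.5162 = 0.9649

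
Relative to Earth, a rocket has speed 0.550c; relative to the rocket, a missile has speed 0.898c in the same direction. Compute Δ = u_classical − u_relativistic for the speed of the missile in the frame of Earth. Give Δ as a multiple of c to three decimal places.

Galilean: u_cl = 0.898 + 0.550 = 1.4480.
Relativistic: u_rel = (0.898 + 0.550) / (1 + 0.898·0.550) = 1.4480/1.4939 = 0.9693.
Δ = 1.4480 − 0.9693 = 0.4787.
(The classical prediction exceeds c; the relativistic result does not.)

Δ = 0.479c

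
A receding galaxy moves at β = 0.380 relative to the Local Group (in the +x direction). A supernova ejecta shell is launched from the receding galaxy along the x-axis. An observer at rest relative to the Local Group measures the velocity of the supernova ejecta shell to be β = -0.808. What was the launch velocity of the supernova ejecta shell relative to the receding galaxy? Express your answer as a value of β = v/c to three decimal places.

β = -0.909

Invert the composition law: u' = (u − v)/(1 − uv/c²).
u' = (-0.808 − 0.380) / (1 − (-0.808)(0.380)) = -1.1880/1.3070 = -0.9089.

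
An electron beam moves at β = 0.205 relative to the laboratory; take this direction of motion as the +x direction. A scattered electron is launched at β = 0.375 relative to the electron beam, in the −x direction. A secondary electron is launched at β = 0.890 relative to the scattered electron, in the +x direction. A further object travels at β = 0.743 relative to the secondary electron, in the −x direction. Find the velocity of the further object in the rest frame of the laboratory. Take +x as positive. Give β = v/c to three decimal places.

β = +0.272

Apply u = (u' + v)/(1 + u'v/c²) successively, working outward toward the laboratory.
Start: velocity of the electron beam relative to the laboratory = 0.2050c.
Compose with the scattered electron (u' = -0.375 in the electron beam frame): u_1 = (-0.375 + 0.205) / (1 + (-0.375)·0.205) = -0.1700/0.9231 = -0.1842.
Compose with the secondary electron (u' = 0.890 in the scattered electron frame): u_2 = (0.890 + (-0.184)) / (1 + 0.890·(-0.184)) = 0.7058/0.8361 = 0.8442.
Compose with the further object (u' = -0.743 in the secondary electron frame): u_3 = (-0.743 + 0.844) / (1 + (-0.743)·0.844) = 0.1012/0.3728 = 0.2715.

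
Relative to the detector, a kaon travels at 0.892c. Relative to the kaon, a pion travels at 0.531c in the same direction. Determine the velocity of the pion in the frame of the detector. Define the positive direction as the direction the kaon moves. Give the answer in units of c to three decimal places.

With v = 0.892 and u' = 0.531 (in units of c),
u = (u' + v)/(1 + u'v/c²):
u = (0.531 + 0.892) / (1 + 0.531·0.892) = 1.4230/1.4737 = 0.9656

0.966c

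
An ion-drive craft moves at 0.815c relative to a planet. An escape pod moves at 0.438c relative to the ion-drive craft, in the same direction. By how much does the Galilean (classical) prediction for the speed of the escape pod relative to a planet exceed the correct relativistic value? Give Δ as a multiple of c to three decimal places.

Galilean: u_cl = 0.438 + 0.815 = 1.2530.
Relativistic: u_rel = (0.438 + 0.815) / (1 + 0.438·0.815) = 1.2530/1.3570 = 0.9234.
Δ = 1.2530 − 0.9234 = 0.3296.
(The classical prediction exceeds c; the relativistic result does not.)

Δ = 0.330c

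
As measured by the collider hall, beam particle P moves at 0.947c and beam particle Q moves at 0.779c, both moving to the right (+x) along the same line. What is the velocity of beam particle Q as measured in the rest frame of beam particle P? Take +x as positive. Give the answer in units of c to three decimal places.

-0.641c

β_A = 0.947, β_B = 0.779.
Transform to A's frame with the inverse velocity-addition law: u' = (u − v)/(1 − uv/c²), taking u = β_B and v = β_A.
u' = (0.779 − 0.947) / (1 − (0.947)(0.779)) = -0.1680/0.2623 = -0.6405.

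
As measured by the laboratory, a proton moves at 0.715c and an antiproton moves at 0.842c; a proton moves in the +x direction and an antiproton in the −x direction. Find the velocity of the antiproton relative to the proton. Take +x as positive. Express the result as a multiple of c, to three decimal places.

β_A = 0.715, β_B = -0.842.
Transform to A's frame with the inverse velocity-addition law: u' = (u − v)/(1 − uv/c²), taking u = β_B and v = β_A.
u' = (-0.842 − 0.715) / (1 − (0.715)(-0.842)) = -1.5570/1.6020 = -0.9719.

-0.972c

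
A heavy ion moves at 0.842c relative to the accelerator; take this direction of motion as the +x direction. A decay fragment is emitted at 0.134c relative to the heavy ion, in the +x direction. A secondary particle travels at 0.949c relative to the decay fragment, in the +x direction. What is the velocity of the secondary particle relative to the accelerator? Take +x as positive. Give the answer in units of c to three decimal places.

0.997c

Apply u = (u' + v)/(1 + u'v/c²) successively, working outward toward the accelerator.
Start: velocity of the heavy ion relative to the accelerator = 0.8420c.
Compose with the decay fragment (u' = 0.134 in the heavy ion frame): u_1 = (0.134 + 0.842) / (1 + 0.134·0.842) = 0.9760/1.1128 = 0.8770.
Compose with the secondary particle (u' = 0.949 in the decay fragment frame): u_2 = (0.949 + 0.877) / (1 + 0.949·0.877) = 1.8260/1.8323 = 0.9966.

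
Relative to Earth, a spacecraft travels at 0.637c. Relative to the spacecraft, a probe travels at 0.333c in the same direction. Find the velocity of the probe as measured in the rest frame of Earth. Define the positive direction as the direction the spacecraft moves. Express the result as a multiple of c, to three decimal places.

With v = 0.637 and u' = 0.333 (in units of c),
u = (u' + v)/(1 + u'v/c²):
u = (0.333 + 0.637) / (1 + 0.333·0.637) = 0.9700/1.2121 = 0.8003
(Galilean addition would give +0.970c.)

0.800c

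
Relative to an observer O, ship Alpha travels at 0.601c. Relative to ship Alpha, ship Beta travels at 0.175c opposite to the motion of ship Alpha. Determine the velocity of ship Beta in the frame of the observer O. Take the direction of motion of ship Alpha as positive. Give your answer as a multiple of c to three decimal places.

+0.476c

With v = 0.601 and u' = -0.175 (in units of c),
u = (u' + v)/(1 + u'v/c²):
u = (-0.175 + 0.601) / (1 + (-0.175)·0.601) = 0.4260/0.8948 = 0.4761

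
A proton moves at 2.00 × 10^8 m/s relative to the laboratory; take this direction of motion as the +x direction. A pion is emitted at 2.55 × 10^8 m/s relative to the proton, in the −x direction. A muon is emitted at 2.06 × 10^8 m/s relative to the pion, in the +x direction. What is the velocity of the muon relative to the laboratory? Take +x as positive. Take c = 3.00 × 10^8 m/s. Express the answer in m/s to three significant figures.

Apply u = (u' + v)/(1 + u'v/c²) successively, working outward toward the laboratory.
(Dividing each given speed by c = 3.00 × 10^8 m/s to work in units of c.)
Start: velocity of the proton relative to the laboratory = 0.6667c.
Compose with the pion (u' = -0.850 in the proton frame): u_1 = (-0.850 + 0.667) / (1 + (-0.850)·0.667) = -0.1833/0.4333 = -0.4231.
Compose with the muon (u' = 0.687 in the pion frame): u_2 = (0.687 + (-0.423)) / (1 + 0.687·(-0.423)) = 0.2636/0.7095 = 0.3715.
So u = 0.3715 × 3.00 × 10^8 m/s.

+1.11 × 10^8 m/s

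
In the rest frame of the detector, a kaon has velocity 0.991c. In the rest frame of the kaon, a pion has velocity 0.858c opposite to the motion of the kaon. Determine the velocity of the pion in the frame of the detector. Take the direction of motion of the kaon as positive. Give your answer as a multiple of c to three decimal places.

+0.888c

With v = 0.991 and u' = -0.858 (in units of c),
u = (u' + v)/(1 + u'v/c²):
u = (-0.858 + 0.991) / (1 + (-0.858)·0.991) = 0.1330/0.1497 = 0.8883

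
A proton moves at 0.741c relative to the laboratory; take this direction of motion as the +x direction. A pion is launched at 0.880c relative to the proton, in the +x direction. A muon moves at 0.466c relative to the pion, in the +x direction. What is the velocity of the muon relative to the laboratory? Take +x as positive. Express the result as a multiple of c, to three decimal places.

0.993c

Apply u = (u' + v)/(1 + u'v/c²) successively, working outward toward the laboratory.
Start: velocity of the proton relative to the laboratory = 0.7410c.
Compose with the pion (u' = 0.880 in the proton frame): u_1 = (0.880 + 0.741) / (1 + 0.880·0.741) = 1.6210/1.6521 = 0.9812.
Compose with the muon (u' = 0.466 in the pion frame): u_2 = (0.466 + 0.981) / (1 + 0.466·0.981) = 1.4472/1.4572 = 0.9931.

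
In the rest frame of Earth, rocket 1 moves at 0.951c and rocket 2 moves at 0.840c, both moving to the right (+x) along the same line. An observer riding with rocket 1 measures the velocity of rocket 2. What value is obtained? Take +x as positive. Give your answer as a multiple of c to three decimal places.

β_A = 0.951, β_B = 0.840.
Transform to A's frame with the inverse velocity-addition law: u' = (u − v)/(1 − uv/c²), taking u = β_B and v = β_A.
u' = (0.840 − 0.951) / (1 − (0.951)(0.840)) = -0.1110/0.2012 = -0.5518.

-0.552c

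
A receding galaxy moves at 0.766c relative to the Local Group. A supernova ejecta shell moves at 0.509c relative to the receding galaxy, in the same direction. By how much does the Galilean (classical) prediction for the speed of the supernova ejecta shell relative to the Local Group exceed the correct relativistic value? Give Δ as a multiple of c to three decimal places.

Δ = 0.358c

Galilean: u_cl = 0.509 + 0.766 = 1.2750.
Relativistic: u_rel = (0.509 + 0.766) / (1 + 0.509·0.766) = 1.2750/1.3899 = 0.9173.
Δ = 1.2750 − 0.9173 = 0.3577.
(The classical prediction exceeds c; the relativistic result does not.)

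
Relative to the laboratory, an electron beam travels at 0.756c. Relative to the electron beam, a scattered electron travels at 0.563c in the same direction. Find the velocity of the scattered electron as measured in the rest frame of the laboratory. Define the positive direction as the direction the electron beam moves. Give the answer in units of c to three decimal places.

0.925c

With v = 0.756 and u' = 0.563 (in units of c),
u = (u' + v)/(1 + u'v/c²):
u = (0.563 + 0.756) / (1 + 0.563·0.756) = 1.3190/1.4256 = 0.9252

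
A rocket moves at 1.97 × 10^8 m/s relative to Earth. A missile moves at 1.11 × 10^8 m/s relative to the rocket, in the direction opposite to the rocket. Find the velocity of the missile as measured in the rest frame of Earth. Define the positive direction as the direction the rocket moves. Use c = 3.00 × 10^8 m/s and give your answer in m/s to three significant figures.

+1.14 × 10^8 m/s

In units of c (dividing by 3.00 × 10^8 m/s): v = 0.657, u' = -0.370.
u = (u' + v)/(1 + u'v/c²):
u = (-0.370 + 0.657) / (1 + (-0.370)·0.657) = 0.2867/0.7570 = 0.3787
(Galilean addition would give +0.287c.)
Converting back: u = 0.3787 × 3.00 × 10^8 m/s.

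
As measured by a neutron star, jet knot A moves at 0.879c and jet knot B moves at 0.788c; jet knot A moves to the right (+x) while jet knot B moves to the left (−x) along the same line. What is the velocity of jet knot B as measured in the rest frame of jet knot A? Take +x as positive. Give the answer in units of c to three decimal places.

β_A = 0.879, β_B = -0.788.
Transform to A's frame with the inverse velocity-addition law: u' = (u − v)/(1 − uv/c²), taking u = β_B and v = β_A.
u' = (-0.788 − 0.879) / (1 − (0.879)(-0.788)) = -1.6670/1.6927 = -0.9848.

-0.985c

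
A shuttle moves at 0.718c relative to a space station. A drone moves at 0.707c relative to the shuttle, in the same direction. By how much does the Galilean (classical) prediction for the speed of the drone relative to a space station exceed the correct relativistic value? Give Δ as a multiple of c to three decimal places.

Galilean: u_cl = 0.707 + 0.718 = 1.4250.
Relativistic: u_rel = (0.707 + 0.718) / (1 + 0.707·0.718) = 1.4250/1.5076 = 0.9452.
Δ = 1.4250 − 0.9452 = 0.4798.
(The classical prediction exceeds c; the relativistic result does not.)

Δ = 0.480c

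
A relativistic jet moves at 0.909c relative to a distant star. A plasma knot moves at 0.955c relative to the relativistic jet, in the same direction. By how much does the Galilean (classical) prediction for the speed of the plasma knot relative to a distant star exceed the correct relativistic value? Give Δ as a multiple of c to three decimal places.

Galilean: u_cl = 0.955 + 0.909 = 1.8640.
Relativistic: u_rel = (0.955 + 0.909) / (1 + 0.955·0.909) = 1.8640/1.8681 = 0.9978.
Δ = 1.8640 − 0.9978 = 0.8662.
(The classical prediction exceeds c; the relativistic result does not.)

Δ = 0.866c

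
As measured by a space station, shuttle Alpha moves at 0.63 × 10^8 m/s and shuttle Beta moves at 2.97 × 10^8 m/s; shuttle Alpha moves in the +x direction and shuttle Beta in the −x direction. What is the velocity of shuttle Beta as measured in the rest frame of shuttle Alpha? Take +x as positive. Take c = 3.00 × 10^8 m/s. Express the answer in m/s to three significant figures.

-2.98 × 10^8 m/s

β_A = 0.210, β_B = -0.990 (dividing each by c = 3.00 × 10^8 m/s).
Transform to A's frame with the inverse velocity-addition law: u' = (u − v)/(1 − uv/c²), taking u = β_B and v = β_A.
u' = (-0.990 − 0.210) / (1 − (0.210)(-0.990)) = -1.2000/1.2079 = -0.9935.
u' = -0.9935 × 3.00 × 10^8 m/s.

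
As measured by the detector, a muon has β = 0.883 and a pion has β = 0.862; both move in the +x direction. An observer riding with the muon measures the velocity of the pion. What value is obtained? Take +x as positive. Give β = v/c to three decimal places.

β = -0.088

β_A = 0.883, β_B = 0.862.
Transform to A's frame with the inverse velocity-addition law: u' = (u − v)/(1 − uv/c²), taking u = β_B and v = β_A.
u' = (0.862 − 0.883) / (1 − (0.883)(0.862)) = -0.0210/0.2389 = -0.0879.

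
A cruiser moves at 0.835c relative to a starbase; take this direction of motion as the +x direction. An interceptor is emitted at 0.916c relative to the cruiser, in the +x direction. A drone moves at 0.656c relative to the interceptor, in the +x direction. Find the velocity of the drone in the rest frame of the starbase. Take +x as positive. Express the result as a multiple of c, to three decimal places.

Apply u = (u' + v)/(1 + u'v/c²) successively, working outward toward the starbase.
Start: velocity of the cruiser relative to the starbase = 0.8350c.
Compose with the interceptor (u' = 0.916 in the cruiser frame): u_1 = (0.916 + 0.835) / (1 + 0.916·0.835) = 1.7510/1.7649 = 0.9921.
Compose with the drone (u' = 0.656 in the interceptor frame): u_2 = (0.656 + 0.992) / (1 + 0.656·0.992) = 1.6481/1.6508 = 0.9984.

0.998c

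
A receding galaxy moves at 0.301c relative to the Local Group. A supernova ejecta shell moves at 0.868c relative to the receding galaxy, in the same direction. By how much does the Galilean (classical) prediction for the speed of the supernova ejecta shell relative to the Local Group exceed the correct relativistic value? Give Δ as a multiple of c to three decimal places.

Galilean: u_cl = 0.868 + 0.301 = 1.1690.
Relativistic: u_rel = (0.868 + 0.301) / (1 + 0.868·0.301) = 1.1690/1.2613 = 0.9268.
Δ = 1.1690 − 0.9268 = 0.2422.
(The classical prediction exceeds c; the relativistic result does not.)

Δ = 0.242c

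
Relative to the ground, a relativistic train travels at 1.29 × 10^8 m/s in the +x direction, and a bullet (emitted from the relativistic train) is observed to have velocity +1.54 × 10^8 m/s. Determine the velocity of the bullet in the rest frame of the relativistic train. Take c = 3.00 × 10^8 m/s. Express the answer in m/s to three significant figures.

+3.21 × 10^7 m/s

v = 0.430c, u = 0.513c.
Invert the composition law: u' = (u − v)/(1 − uv/c²).
u' = (0.513 − 0.430) / (1 − (0.513)(0.430)) = 0.0833/0.7793 = 0.1069.
u' = 0.1069 × 3.00 × 10^8 m/s.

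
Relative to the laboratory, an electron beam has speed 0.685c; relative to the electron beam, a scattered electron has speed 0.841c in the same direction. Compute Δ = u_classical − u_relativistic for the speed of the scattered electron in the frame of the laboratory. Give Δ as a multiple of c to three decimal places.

Δ = 0.558c

Galilean: u_cl = 0.841 + 0.685 = 1.5260.
Relativistic: u_rel = (0.841 + 0.685) / (1 + 0.841·0.685) = 1.5260/1.5761 = 0.9682.
Δ = 1.5260 − 0.9682 = 0.5578.
(The classical prediction exceeds c; the relativistic result does not.)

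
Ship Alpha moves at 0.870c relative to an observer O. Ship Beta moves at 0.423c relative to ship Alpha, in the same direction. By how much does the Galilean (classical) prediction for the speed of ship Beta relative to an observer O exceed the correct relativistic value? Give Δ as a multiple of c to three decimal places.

Galilean: u_cl = 0.423 + 0.870 = 1.2930.
Relativistic: u_rel = (0.423 + 0.870) / (1 + 0.423·0.870) = 1.2930/1.3680 = 0.9452.
Δ = 1.2930 − 0.9452 = 0.3478.
(The classical prediction exceeds c; the relativistic result does not.)

Δ = 0.348c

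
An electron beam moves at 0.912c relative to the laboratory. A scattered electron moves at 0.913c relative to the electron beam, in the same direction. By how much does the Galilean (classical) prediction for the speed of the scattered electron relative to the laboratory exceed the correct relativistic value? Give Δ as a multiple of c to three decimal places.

Δ = 0.829c

Galilean: u_cl = 0.913 + 0.912 = 1.8250.
Relativistic: u_rel = (0.913 + 0.912) / (1 + 0.913·0.912) = 1.8250/1.8327 = 0.9958.
Δ = 1.8250 − 0.9958 = 0.8292.
(The classical prediction exceeds c; the relativistic result does not.)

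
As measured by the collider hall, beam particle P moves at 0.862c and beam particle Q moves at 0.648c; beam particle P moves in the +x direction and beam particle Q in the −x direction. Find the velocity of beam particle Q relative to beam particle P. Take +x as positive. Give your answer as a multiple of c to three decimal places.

β_A = 0.862, β_B = -0.648.
Transform to A's frame with the inverse velocity-addition law: u' = (u − v)/(1 − uv/c²), taking u = β_B and v = β_A.
u' = (-0.648 − 0.862) / (1 − (0.862)(-0.648)) = -1.5100/1.5586 = -0.9688.

-0.969c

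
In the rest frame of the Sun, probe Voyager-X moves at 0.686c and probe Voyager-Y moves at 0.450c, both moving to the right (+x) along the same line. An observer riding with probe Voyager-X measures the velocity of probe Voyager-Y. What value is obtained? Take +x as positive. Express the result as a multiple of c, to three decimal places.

-0.341c

β_A = 0.686, β_B = 0.450.
Transform to A's frame with the inverse velocity-addition law: u' = (u − v)/(1 − uv/c²), taking u = β_B and v = β_A.
u' = (0.450 − 0.686) / (1 − (0.686)(0.450)) = -0.2360/0.6913 = -0.3414.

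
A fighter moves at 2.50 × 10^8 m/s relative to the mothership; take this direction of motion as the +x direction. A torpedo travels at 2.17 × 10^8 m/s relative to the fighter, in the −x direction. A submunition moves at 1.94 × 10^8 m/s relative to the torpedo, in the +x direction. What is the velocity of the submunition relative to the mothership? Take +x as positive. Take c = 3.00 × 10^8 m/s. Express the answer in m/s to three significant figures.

+2.35 × 10^8 m/s

Apply u = (u' + v)/(1 + u'v/c²) successively, working outward toward the mothership.
(Dividing each given speed by c = 3.00 × 10^8 m/s to work in units of c.)
Start: velocity of the fighter relative to the mothership = 0.8333c.
Compose with the torpedo (u' = -0.723 in the fighter frame): u_1 = (-0.723 + 0.833) / (1 + (-0.723)·0.833) = 0.1100/0.3972 = 0.2769.
Compose with the submunition (u' = 0.647 in the torpedo frame): u_2 = (0.647 + 0.277) / (1 + 0.647·0.277) = 0.9236/1.1791 = 0.7833.
So u = 0.7833 × 3.00 × 10^8 m/s.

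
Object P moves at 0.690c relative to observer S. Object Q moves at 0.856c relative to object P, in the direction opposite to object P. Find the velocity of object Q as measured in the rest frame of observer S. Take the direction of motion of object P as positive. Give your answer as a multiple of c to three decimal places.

With v = 0.690 and u' = -0.856 (in units of c),
u = (u' + v)/(1 + u'v/c²):
u = (-0.856 + 0.690) / (1 + (-0.856)·0.690) = -0.1660/0.4094 = -0.4055
(Galilean addition would give -0.166c.)

-0.406c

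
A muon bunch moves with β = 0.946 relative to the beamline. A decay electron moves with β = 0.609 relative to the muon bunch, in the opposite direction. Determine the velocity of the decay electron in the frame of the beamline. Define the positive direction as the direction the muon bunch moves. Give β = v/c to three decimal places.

With v = 0.946 and u' = -0.609 (in units of c),
u = (u' + v)/(1 + u'v/c²):
u = (-0.609 + 0.946) / (1 + (-0.609)·0.946) = 0.3370/0.4239 = 0.7950

β = +0.795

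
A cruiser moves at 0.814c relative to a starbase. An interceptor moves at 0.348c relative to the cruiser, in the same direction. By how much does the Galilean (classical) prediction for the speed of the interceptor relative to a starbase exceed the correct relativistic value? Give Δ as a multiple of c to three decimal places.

Galilean: u_cl = 0.348 + 0.814 = 1.1620.
Relativistic: u_rel = (0.348 + 0.814) / (1 + 0.348·0.814) = 1.1620/1.2833 = 0.9055.
Δ = 1.1620 − 0.9055 = 0.2565.
(The classical prediction exceeds c; the relativistic result does not.)

Δ = 0.257c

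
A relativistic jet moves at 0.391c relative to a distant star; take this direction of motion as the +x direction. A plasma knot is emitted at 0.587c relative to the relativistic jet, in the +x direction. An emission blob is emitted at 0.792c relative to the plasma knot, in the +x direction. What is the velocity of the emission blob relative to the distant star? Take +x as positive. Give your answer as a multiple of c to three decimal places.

0.974c

Apply u = (u' + v)/(1 + u'v/c²) successively, working outward toward the distant star.
Start: velocity of the relativistic jet relative to the distant star = 0.3910c.
Compose with the plasma knot (u' = 0.587 in the relativistic jet frame): u_1 = (0.587 + 0.391) / (1 + 0.587·0.391) = 0.9780/1.2295 = 0.7954.
Compose with the emission blob (u' = 0.792 in the plasma knot frame): u_2 = (0.792 + 0.795) / (1 + 0.792·0.795) = 1.5874/1.6300 = 0.9739.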